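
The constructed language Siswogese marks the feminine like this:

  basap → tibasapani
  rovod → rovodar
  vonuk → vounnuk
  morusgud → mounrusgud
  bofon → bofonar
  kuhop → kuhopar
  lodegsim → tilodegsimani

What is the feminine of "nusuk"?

nuunsuk

rovod and morusgud both end in -d yet inflect differently (rovodar, mounrusgud), so the final letter is not what conditions the rule; the last vowel is.
"nusuk" has last vowel 'u'. The stems whose last vowel is 'u' (vonuk → vounnuk, morusgud → mounrusgud) insert -un- after the first vowel.
The other patterns: stems whose last vowel is 'o' add -ar; stems whose last vowel is 'a' or 'i' add ti- … -ani around the stem.
So nusuk → nuunsuk.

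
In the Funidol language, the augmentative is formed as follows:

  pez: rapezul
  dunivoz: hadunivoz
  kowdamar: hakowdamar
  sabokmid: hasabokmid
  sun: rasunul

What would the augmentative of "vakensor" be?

havakensor

dunivoz and pez both end in -z yet inflect differently (hadunivoz, rapezul), so the final letter is not what conditions the rule; the number of vowels is.
"vakensor" has 3 vowels. The stems with 3 vowels (sabokmid → hasabokmid, dunivoz → hadunivoz, kowdamar → hakowdamar) add the prefix ha-.
So vakensor → havakensor.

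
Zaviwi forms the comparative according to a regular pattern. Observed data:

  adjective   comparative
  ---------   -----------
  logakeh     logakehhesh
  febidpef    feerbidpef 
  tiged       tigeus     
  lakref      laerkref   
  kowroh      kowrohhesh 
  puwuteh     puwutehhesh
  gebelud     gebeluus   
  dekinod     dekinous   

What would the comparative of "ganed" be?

tiged and lakref both have last vowel 'e' yet inflect differently (tigeus, laerkref), so the last vowel is not what conditions the rule; the final letter is.
"ganed" ends in -d. The stems ending in -d (gebelud → gebeluus, dekinod → dekinous, tiged → tigeus) drop the final letter and add -us.
The other patterns: stems ending in -f insert -er- after the first vowel; stems ending in -h double the final consonant and add -esh.
So ganed → ganeus.

ganeus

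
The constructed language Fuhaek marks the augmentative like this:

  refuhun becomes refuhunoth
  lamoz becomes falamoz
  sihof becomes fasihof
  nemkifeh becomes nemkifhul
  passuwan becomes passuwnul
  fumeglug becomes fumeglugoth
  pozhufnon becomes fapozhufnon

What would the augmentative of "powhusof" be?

passuwan and pozhufnon both end in -n yet inflect differently (passuwnul, fapozhufnon), so the final letter is not what conditions the rule; the last vowel is.
"powhusof" has last vowel 'o'. The stems whose last vowel is 'o' (lamoz → falamoz, pozhufnon → fapozhufnon, sihof → fasihof) add the prefix fa-.
The other patterns: stems whose last vowel is 'a' or 'e' delete the last vowel and add -ul; stems whose last vowel is 'u' add -oth.
So powhusof → fapowhusof.

fapowhusof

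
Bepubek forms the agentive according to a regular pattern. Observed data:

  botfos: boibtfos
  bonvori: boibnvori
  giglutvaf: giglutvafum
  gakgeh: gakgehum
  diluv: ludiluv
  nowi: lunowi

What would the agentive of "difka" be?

bonvori and nowi both end in -i yet inflect differently (boibnvori, lunowi), so the final letter is not what conditions the rule; the first letter is.
"difka" begins with d-. The one such stem in the data (diluv → ludiluv) adds the prefix lu-, so the same rule applies.
So difka → ludifka.

ludifka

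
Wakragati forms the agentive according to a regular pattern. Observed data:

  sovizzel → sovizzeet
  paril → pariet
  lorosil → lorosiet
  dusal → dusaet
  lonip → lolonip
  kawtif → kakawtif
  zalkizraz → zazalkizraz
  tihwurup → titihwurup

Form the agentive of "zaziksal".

"zaziksal" ends in -l. The stems ending in -l (sovizzel → sovizzeet, paril → pariet, lorosil → lorosiet) drop the final letter and add -et.
The other pattern: stems ending in -f, -p or -z repeat the first consonant+vowel as a prefix.
So zaziksal → zaziksaet.

zaziksaet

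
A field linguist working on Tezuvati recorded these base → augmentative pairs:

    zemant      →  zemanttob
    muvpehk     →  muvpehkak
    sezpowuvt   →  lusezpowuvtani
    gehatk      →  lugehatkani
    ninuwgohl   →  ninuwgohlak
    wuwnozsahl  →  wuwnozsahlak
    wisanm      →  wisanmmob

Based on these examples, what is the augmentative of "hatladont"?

"hatladont" has second-to-last letter 'n'. The stems whose second-to-last letter is 'n' (zemant → zemanttob, wisanm → wisanmmob) double the final consonant and add -ob.
The other patterns: stems whose second-to-last letter is 'h' add -ak; stems whose second-to-last letter is 't' or 'v' add lu- … -ani around the stem.
So hatladont → hatladonttob.

hatladonttob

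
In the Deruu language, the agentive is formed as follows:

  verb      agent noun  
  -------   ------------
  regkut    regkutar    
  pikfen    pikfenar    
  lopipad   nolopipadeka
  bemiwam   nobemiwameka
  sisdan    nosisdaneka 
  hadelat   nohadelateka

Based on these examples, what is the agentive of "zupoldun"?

sisdan and pikfen both end in -n yet inflect differently (nosisdaneka, pikfenar), so the final letter is not what conditions the rule; the last vowel is.
"zupoldun" has last vowel 'u'. The one such stem in the data (regkut → regkutar) adds -ar, so the same rule applies.
The other pattern: stems whose last vowel is 'a' add no- … -eka around the stem.
So zupoldun → zupoldunar.

zupoldunar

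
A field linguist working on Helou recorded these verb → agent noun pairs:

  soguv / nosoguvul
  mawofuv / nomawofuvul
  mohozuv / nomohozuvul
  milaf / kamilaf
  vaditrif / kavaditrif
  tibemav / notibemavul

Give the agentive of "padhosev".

tibemav and milaf both have last vowel 'a' yet inflect differently (notibemavul, kamilaf), so the last vowel is not what conditions the rule; the final letter is.
"padhosev" ends in -v. The stems ending in -v (mohozuv → nomohozuvul, soguv → nosoguvul, mawofuv → nomawofuvul) add no- … -ul around the stem.
The other pattern: stems ending in -f add the prefix ka-.
So padhosev → nopadhosevul.

nopadhosevul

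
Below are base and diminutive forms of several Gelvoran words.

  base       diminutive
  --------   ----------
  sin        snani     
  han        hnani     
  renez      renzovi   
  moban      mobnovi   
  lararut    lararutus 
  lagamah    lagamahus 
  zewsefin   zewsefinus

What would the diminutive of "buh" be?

bhani

"buh" has 1 vowel. The stems with 1 vowel (sin → snani, han → hnani) delete the last vowel and add -ani.
The other patterns: stems with 2 vowels delete the last vowel and add -ovi; stems with 3 vowels add -us.
So buh → bhani.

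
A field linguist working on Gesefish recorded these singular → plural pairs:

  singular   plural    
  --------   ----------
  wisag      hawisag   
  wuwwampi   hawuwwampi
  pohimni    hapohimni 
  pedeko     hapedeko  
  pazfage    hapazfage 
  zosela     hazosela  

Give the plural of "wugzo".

Every pair shown (wisag → hawisag, wuwwampi → hawuwwampi, pohimni → hapohimni, …) follows the same rule: add the prefix ha-.
So wugzo → hawugzo.

hawugzo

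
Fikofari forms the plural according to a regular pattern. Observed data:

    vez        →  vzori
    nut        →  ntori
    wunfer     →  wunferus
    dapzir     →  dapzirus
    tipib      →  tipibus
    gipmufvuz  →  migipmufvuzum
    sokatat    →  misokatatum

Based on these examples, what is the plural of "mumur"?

"mumur" has 2 vowels. The stems with 2 vowels (wunfer → wunferus, dapzir → dapzirus, tipib → tipibus) add -us.
So mumur → mumurus.

mumurus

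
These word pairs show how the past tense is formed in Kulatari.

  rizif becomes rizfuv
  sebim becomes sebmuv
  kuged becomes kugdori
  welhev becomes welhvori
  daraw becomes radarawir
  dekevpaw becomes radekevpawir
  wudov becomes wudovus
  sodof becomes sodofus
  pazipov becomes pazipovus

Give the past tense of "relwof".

welhev and wudov both end in -v yet inflect differently (welhvori, wudovus), so the final letter is not what conditions the rule; the last vowel is.
"relwof" has last vowel 'o'. The stems whose last vowel is 'o' (wudov → wudovus, sodof → sodofus, pazipov → pazipovus) add -us.
The other patterns: stems whose last vowel is 'i' delete the last vowel and add -uv; stems whose last vowel is 'e' delete the last vowel and add -ori; stems whose last vowel is 'a' add ra- … -ir around the stem.
So relwof → relwofus.

relwofus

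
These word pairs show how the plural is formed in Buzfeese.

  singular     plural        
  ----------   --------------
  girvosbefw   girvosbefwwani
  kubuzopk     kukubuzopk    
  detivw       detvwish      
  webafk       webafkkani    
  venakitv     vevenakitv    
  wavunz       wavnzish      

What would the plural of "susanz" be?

kubuzopk and webafk both end in -k yet inflect differently (kukubuzopk, webafkkani), so the final letter is not what conditions the rule; the second-to-last letter is.
"susanz" has second-to-last letter 'n'. The one such stem in the data (wavunz → wavnzish) deletes the last vowel and adds -ish (as does detivw), so the same rule applies.
So susanz → susnzish.

susnzish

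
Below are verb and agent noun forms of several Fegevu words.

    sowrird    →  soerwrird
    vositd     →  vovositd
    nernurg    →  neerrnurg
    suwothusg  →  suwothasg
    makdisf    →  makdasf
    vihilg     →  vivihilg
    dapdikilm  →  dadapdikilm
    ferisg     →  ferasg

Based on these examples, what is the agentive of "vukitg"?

"vukitg" has second-to-last letter 't'. The one such stem in the data (vositd → vovositd) repeats the first consonant+vowel as a prefix (as do vihilg, dapdikilm), so the same rule applies.
So vukitg → vuvukitg.

vuvukitg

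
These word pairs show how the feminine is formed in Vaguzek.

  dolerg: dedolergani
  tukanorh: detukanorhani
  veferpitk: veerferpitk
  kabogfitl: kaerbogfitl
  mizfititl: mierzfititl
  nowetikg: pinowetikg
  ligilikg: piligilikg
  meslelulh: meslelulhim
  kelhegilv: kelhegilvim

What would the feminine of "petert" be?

depetertani

"petert" has second-to-last letter 'r'. The stems whose second-to-last letter is 'r' (dolerg → dedolergani, tukanorh → detukanorhani) add de- … -ani around the stem.
So petert → depetertani.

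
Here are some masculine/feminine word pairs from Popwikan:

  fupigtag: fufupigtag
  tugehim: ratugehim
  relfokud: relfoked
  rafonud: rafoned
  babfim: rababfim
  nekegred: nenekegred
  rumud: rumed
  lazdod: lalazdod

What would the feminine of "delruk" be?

rafonud and nekegred both end in -d yet inflect differently (rafoned, nenekegred), so the final letter is not what conditions the rule; the last vowel is.
"delruk" has last vowel 'u'. The stems whose last vowel is 'u' (rafonud → rafoned, relfokud → relfoked, rumud → rumed) change the last vowel to 'e'.
So delruk → delrek.

delrek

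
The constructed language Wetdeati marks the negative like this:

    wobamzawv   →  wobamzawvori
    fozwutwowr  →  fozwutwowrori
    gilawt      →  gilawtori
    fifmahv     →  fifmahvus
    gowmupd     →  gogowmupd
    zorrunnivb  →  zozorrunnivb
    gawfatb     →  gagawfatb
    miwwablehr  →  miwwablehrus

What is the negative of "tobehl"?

tobehlus

"tobehl" has second-to-last letter 'h'. The stems whose second-to-last letter is 'h' (miwwablehr → miwwablehrus, fifmahv → fifmahvus) add -us.
The other patterns: stems whose second-to-last letter is 'w' add -ori; stems whose second-to-last letter is 'p', 't' or 'v' repeat the first consonant+vowel as a prefix.
So tobehl → tobehlus.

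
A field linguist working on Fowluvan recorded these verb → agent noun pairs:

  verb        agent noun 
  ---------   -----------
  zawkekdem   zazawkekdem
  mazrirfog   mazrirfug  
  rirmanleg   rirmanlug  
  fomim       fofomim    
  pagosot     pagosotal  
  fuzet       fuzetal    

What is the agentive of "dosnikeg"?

pagosot and mazrirfog both have last vowel 'o' yet inflect differently (pagosotal, mazrirfug), so the last vowel is not what conditions the rule; the final letter is.
"dosnikeg" ends in -g. The stems ending in -g (mazrirfog → mazrirfug, rirmanleg → rirmanlug) change the last vowel to 'u'.
The other patterns: stems ending in -t add -al; stems ending in -m repeat the first consonant+vowel as a prefix.
So dosnikeg → dosnikug.

dosnikug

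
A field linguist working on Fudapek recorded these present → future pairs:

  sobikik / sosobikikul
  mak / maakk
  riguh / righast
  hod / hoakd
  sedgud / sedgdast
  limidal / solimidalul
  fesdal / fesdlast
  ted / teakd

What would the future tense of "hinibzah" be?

sohinibzahul

ted and sedgud both end in -d yet inflect differently (teakd, sedgdast), so the final letter is not what conditions the rule; the number of vowels is.
"hinibzah" has 3 vowels. The stems with 3 vowels (sobikik → sosobikikul, limidal → solimidalul) add so- … -ul around the stem.
The other patterns: stems with 1 vowel insert -ak- after the first vowel; stems with 2 vowels delete the last vowel and add -ast.
So hinibzah → sohinibzahul.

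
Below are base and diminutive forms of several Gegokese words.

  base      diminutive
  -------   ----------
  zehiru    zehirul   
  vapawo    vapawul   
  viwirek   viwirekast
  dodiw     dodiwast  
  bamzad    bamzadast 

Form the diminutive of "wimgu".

vapawo and viwirek both begin with v- yet inflect differently (vapawul, viwirekast), so the first letter is not what conditions the rule; whether the stem ends in a vowel or a consonant is.
"wimgu" ends in a vowel. The stems ending in a vowel (zehiru → zehirul, vapawo → vapawul) drop the final letter and add -ul.
So wimgu → wimgul.

wimgul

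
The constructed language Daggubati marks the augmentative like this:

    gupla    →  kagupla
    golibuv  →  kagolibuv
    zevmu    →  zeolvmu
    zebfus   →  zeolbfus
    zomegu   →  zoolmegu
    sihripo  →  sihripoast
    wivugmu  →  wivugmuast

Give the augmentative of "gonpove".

"gonpove" begins with g-. The stems beginning with g- (gupla → kagupla, golibuv → kagolibuv) add the prefix ka-.
So gonpove → kagonpove.

kagonpove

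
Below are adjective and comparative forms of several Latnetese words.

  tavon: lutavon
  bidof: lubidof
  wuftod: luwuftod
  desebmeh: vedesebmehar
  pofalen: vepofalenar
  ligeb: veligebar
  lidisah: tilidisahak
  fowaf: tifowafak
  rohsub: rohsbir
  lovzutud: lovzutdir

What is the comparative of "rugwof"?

lurugwof

tavon and pofalen both end in -n yet inflect differently (lutavon, vepofalenar), so the final letter is not what conditions the rule; the last vowel is.
"rugwof" has last vowel 'o'. The stems whose last vowel is 'o' (tavon → lutavon, bidof → lubidof, wuftod → luwuftod) add the prefix lu-.
So rugwof → lurugwof.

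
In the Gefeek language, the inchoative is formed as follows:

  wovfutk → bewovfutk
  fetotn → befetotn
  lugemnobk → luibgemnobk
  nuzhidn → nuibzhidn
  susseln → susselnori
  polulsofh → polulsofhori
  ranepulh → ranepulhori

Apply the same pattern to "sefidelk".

wovfutk and lugemnobk both end in -k yet inflect differently (bewovfutk, luibgemnobk), so the final letter is not what conditions the rule; the second-to-last letter is.
"sefidelk" has second-to-last letter 'l'. The stems whose second-to-last letter is 'l' (susseln → susselnori, ranepulh → ranepulhori) add -ori.
So sefidelk → sefidelkori.

sefidelkori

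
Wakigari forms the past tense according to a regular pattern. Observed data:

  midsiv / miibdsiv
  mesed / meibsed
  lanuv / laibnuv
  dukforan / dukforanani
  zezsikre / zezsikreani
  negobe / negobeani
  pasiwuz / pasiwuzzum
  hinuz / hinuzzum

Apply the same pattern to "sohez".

negobe and mesed both have last vowel 'e' yet inflect differently (negobeani, meibsed), so the last vowel is not what conditions the rule; the final letter is.
"sohez" ends in -z. The stems ending in -z (hinuz → hinuzzum, pasiwuz → pasiwuzzum) double the final consonant and add -um.
The other patterns: stems ending in -e or -n add -ani; stems ending in -d or -v insert -ib- after the first vowel.
So sohez → sohezzum.

sohezzum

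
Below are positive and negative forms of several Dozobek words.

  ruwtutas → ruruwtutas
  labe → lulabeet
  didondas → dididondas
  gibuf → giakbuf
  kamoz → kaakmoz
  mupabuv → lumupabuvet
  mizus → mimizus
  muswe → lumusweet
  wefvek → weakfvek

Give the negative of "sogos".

sosogos

"sogos" ends in -s. The stems ending in -s (didondas → dididondas, ruwtutas → ruruwtutas, mizus → mimizus) repeat the first consonant+vowel as a prefix.
So sogos → sosogos.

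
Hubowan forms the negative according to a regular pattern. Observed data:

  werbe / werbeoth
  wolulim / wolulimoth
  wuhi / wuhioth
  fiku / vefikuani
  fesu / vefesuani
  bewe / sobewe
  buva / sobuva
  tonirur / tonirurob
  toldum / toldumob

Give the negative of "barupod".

sobarupod

werbe and bewe both end in -e yet inflect differently (werbeoth, sobewe), so the final letter is not what conditions the rule; the first letter is.
"barupod" begins with b-. The stems beginning with b- (bewe → sobewe, buva → sobuva) add the prefix so-.
The other patterns: stems beginning with w- add -oth; stems beginning with f- add ve- … -ani around the stem; stems beginning with t- add -ob.
So barupod → sobarupod.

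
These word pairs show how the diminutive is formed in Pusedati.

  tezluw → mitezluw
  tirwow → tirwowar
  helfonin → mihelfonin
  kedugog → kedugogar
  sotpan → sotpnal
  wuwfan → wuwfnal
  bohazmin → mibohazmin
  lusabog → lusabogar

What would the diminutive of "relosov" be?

wuwfan and bohazmin both end in -n yet inflect differently (wuwfnal, mibohazmin), so the final letter is not what conditions the rule; the last vowel is.
"relosov" has last vowel 'o'. The stems whose last vowel is 'o' (tirwow → tirwowar, kedugog → kedugogar, lusabog → lusabogar) add -ar.
So relosov → relosovar.

relosovar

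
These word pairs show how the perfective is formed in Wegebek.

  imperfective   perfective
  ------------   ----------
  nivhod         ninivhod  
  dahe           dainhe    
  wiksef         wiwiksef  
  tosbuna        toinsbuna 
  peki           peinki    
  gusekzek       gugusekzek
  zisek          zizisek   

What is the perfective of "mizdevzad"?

mimizdevzad

"mizdevzad" ends in a consonant. The stems ending in a consonant (wiksef → wiwiksef, gusekzek → gugusekzek, zisek → zizisek) repeat the first consonant+vowel as a prefix.
The other pattern: stems ending in a vowel insert -in- after the first vowel.
So mizdevzad → mimizdevzad.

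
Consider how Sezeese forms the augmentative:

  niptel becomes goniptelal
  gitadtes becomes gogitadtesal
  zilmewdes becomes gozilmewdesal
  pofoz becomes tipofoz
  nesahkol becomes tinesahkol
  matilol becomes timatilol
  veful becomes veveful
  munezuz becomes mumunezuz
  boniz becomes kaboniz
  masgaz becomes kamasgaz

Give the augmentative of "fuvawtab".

kafuvawtab

niptel and nesahkol both end in -l yet inflect differently (goniptelal, tinesahkol), so the final letter is not what conditions the rule; the last vowel is.
"fuvawtab" has last vowel 'a'. The one such stem in the data (masgaz → kamasgaz) adds the prefix ka-, so the same rule applies.
The other patterns: stems whose last vowel is 'e' add go- … -al around the stem; stems whose last vowel is 'o' add the prefix ti-; stems whose last vowel is 'u' repeat the first consonant+vowel as a prefix.
So fuvawtab → kafuvawtab.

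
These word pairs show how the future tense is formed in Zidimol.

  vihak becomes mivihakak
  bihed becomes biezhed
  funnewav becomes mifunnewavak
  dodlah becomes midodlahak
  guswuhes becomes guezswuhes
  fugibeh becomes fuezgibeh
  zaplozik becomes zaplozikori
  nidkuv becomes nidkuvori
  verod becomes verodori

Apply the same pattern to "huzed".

huezzed

dodlah and fugibeh both end in -h yet inflect differently (midodlahak, fuezgibeh), so the final letter is not what conditions the rule; the last vowel is.
"huzed" has last vowel 'e'. The stems whose last vowel is 'e' (bihed → biezhed, fugibeh → fuezgibeh, guswuhes → guezswuhes) insert -ez- after the first vowel.
The other patterns: stems whose last vowel is 'a' add mi- … -ak around the stem; stems whose last vowel is 'i', 'o' or 'u' add -ori.
So huzed → huezzed.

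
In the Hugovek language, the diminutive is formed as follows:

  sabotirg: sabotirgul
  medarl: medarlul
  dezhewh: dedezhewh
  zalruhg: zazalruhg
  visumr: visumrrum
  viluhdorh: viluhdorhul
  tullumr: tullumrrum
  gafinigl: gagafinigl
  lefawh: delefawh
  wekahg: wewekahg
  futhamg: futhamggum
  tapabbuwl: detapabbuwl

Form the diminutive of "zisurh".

zisurhul

dezhewh and viluhdorh both end in -h yet inflect differently (dedezhewh, viluhdorhul), so the final letter is not what conditions the rule; the second-to-last letter is.
"zisurh" has second-to-last letter 'r'. The stems whose second-to-last letter is 'r' (viluhdorh → viluhdorhul, sabotirg → sabotirgul, medarl → medarlul) add -ul.
So zisurh → zisurhul.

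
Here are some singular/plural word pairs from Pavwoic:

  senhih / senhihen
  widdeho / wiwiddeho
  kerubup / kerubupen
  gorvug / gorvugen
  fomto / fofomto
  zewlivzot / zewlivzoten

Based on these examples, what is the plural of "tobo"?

zewlivzot and fomto both have last vowel 'o' yet inflect differently (zewlivzoten, fofomto), so the last vowel is not what conditions the rule; whether the stem ends in a vowel or a consonant is.
"tobo" ends in a vowel. The stems ending in a vowel (fomto → fofomto, widdeho → wiwiddeho) repeat the first consonant+vowel as a prefix.
The other pattern: stems ending in a consonant add -en.
So tobo → totobo.

totobo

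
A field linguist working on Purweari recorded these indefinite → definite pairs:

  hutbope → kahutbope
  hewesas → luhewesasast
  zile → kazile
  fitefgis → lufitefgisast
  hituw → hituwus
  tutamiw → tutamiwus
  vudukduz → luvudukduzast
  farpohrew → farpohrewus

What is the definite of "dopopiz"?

zile and farpohrew both have last vowel 'e' yet inflect differently (kazile, farpohrewus), so the last vowel is not what conditions the rule; the final letter is.
"dopopiz" ends in -z. The one such stem in the data (vudukduz → luvudukduzast) adds lu- … -ast around the stem, so the same rule applies.
The other patterns: stems ending in -e add the prefix ka-; stems ending in -w add -us.
So dopopiz → ludopopizast.

ludopopizast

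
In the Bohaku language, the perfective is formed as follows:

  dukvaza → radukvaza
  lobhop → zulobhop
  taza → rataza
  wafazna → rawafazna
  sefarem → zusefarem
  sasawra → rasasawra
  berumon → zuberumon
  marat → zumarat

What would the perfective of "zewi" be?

razewi

sasawra and marat both have last vowel 'a' yet inflect differently (rasasawra, zumarat), so the last vowel is not what conditions the rule; whether the stem ends in a vowel or a consonant is.
"zewi" ends in a vowel. The stems ending in a vowel (sasawra → rasasawra, taza → rataza, wafazna → rawafazna) add the prefix ra-.
The other pattern: stems ending in a consonant add the prefix zu-.
So zewi → razewi.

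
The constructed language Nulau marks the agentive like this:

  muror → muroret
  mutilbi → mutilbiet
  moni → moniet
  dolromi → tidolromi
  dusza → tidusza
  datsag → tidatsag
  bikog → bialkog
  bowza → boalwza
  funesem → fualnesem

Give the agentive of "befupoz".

bealfupoz

mutilbi and dolromi both end in -i yet inflect differently (mutilbiet, tidolromi), so the final letter is not what conditions the rule; the first letter is.
"befupoz" begins with b-. The stems beginning with b- (bikog → bialkog, bowza → boalwza) insert -al- after the first vowel.
So befupoz → bealfupoz.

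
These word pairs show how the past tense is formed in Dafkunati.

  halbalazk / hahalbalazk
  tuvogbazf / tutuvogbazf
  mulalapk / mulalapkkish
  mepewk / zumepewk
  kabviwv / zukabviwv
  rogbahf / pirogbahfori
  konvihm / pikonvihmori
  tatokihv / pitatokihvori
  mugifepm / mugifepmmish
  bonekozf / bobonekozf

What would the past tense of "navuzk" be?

nanavuzk

"navuzk" has second-to-last letter 'z'. The stems whose second-to-last letter is 'z' (halbalazk → hahalbalazk, bonekozf → bobonekozf, tuvogbazf → tutuvogbazf) repeat the first consonant+vowel as a prefix.
The other patterns: stems whose second-to-last letter is 'h' add pi- … -ori around the stem; stems whose second-to-last letter is 'p' double the final consonant and add -ish; stems whose second-to-last letter is 'w' add the prefix zu-.
So navuzk → nanavuzk.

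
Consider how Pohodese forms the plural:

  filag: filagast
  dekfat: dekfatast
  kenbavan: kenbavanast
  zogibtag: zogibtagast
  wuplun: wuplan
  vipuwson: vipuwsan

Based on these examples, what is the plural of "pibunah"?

kenbavan and wuplun both end in -n yet inflect differently (kenbavanast, wuplan), so the final letter is not what conditions the rule; the last vowel is.
"pibunah" has last vowel 'a'. The stems whose last vowel is 'a' (filag → filagast, dekfat → dekfatast, kenbavan → kenbavanast) add -ast.
So pibunah → pibunahast.

pibunahast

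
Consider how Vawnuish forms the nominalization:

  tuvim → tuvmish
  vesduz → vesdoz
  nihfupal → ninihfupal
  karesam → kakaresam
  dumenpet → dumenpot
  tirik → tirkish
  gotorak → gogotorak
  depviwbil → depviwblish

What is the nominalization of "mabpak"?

nihfupal and depviwbil both end in -l yet inflect differently (ninihfupal, depviwblish), so the final letter is not what conditions the rule; the last vowel is.
"mabpak" has last vowel 'a'. The stems whose last vowel is 'a' (karesam → kakaresam, gotorak → gogotorak, nihfupal → ninihfupal) repeat the first consonant+vowel as a prefix.
So mabpak → mamabpak.

mamabpak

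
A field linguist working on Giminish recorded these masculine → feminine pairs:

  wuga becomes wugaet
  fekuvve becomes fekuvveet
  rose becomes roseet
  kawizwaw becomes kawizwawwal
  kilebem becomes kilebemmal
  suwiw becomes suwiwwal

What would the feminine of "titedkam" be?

titedkammal

wuga and kawizwaw both have last vowel 'a' yet inflect differently (wugaet, kawizwawwal), so the last vowel is not what conditions the rule; whether the stem ends in a vowel or a consonant is.
"titedkam" ends in a consonant. The stems ending in a consonant (kawizwaw → kawizwawwal, kilebem → kilebemmal, suwiw → suwiwwal) double the final consonant and add -al.
So titedkam → titedkammal.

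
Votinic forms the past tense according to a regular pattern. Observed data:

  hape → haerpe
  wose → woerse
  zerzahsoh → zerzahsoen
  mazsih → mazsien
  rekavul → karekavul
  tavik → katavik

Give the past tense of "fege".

feerge

"fege" ends in -e. The stems ending in -e (hape → haerpe, wose → woerse) insert -er- after the first vowel.
So fege → feerge.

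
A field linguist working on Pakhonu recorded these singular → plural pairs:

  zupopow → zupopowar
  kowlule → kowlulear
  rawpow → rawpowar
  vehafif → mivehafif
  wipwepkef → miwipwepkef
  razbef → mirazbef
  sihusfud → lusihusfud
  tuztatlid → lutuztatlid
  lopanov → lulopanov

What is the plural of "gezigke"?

gezigkear

"gezigke" ends in -e. The one such stem in the data (kowlule → kowlulear) adds -ar, so the same rule applies.
The other patterns: stems ending in -f add the prefix mi-; stems ending in -d or -v add the prefix lu-.
So gezigke → gezigkear.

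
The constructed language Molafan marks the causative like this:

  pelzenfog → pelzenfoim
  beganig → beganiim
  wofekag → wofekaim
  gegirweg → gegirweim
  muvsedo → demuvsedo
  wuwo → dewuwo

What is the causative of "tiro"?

pelzenfog and muvsedo both have last vowel 'o' yet inflect differently (pelzenfoim, demuvsedo), so the last vowel is not what conditions the rule; the final letter is.
"tiro" ends in -o. The stems ending in -o (muvsedo → demuvsedo, wuwo → dewuwo) add the prefix de-.
The other pattern: stems ending in -g drop the final letter and add -im.
So tiro → detiro.

detiro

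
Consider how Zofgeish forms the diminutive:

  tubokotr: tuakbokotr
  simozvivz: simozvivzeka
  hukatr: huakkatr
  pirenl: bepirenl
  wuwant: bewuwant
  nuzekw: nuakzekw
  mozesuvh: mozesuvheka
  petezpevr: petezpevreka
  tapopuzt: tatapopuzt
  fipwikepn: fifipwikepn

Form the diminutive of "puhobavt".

petezpevr and tubokotr both end in -r yet inflect differently (petezpevreka, tuakbokotr), so the final letter is not what conditions the rule; the second-to-last letter is.
"puhobavt" has second-to-last letter 'v'. The stems whose second-to-last letter is 'v' (mozesuvh → mozesuvheka, simozvivz → simozvivzeka, petezpevr → petezpevreka) add -eka.
So puhobavt → puhobavteka.

puhobavteka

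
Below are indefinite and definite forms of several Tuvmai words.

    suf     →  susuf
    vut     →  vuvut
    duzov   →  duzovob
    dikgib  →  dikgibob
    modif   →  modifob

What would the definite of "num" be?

"num" has 1 vowel. The stems with 1 vowel (suf → susuf, vut → vuvut) repeat the first consonant+vowel as a prefix.
The other pattern: stems with 2 vowels add -ob.
So num → nunum.

nunum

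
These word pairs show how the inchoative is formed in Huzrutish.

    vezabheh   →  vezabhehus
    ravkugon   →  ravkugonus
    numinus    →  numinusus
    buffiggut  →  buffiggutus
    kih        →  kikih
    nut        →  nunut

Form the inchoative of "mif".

mimif

"mif" has 1 vowel. The stems with 1 vowel (kih → kikih, nut → nunut) repeat the first consonant+vowel as a prefix.
The other pattern: stems with 3 vowels add -us.
So mif → mimif.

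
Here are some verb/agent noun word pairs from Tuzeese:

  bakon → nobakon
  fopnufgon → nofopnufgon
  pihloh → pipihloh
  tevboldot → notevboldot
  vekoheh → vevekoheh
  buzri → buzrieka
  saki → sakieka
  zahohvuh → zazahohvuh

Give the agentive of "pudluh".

pihloh and fopnufgon both have last vowel 'o' yet inflect differently (pipihloh, nofopnufgon), so the last vowel is not what conditions the rule; the final letter is.
"pudluh" ends in -h. The stems ending in -h (vekoheh → vevekoheh, pihloh → pipihloh, zahohvuh → zazahohvuh) repeat the first consonant+vowel as a prefix.
So pudluh → pupudluh.

pupudluh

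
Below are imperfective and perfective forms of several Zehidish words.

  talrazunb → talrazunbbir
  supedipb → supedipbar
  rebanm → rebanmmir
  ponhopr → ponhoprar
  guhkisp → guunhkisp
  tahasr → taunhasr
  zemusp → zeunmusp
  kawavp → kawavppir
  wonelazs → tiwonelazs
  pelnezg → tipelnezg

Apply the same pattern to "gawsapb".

gawsapbar

"gawsapb" has second-to-last letter 'p'. The stems whose second-to-last letter is 'p' (supedipb → supedipbar, ponhopr → ponhoprar) add -ar.
The other patterns: stems whose second-to-last letter is 'z' add the prefix ti-; stems whose second-to-last letter is 's' insert -un- after the first vowel; stems whose second-to-last letter is 'n' or 'v' double the final consonant and add -ir.
So gawsapb → gawsapbar.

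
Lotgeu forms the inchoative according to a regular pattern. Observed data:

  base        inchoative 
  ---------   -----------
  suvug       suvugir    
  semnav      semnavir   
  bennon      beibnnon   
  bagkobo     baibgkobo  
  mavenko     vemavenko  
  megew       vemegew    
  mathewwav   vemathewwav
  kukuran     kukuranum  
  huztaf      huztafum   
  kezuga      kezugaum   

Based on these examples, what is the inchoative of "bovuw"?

boibvuw

bagkobo and mavenko both end in -o yet inflect differently (baibgkobo, vemavenko), so the final letter is not what conditions the rule; the first letter is.
"bovuw" begins with b-. The stems beginning with b- (bennon → beibnnon, bagkobo → baibgkobo) insert -ib- after the first vowel.
The other patterns: stems beginning with s- add -ir; stems beginning with m- add the prefix ve-; stems beginning with h- or k- add -um.
So bovuw → boibvuw.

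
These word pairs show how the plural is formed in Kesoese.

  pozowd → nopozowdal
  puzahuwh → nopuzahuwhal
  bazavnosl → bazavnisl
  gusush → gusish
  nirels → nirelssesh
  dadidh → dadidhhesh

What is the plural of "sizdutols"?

puzahuwh and gusush both end in -h yet inflect differently (nopuzahuwhal, gusish), so the final letter is not what conditions the rule; the second-to-last letter is.
"sizdutols" has second-to-last letter 'l'. The one such stem in the data (nirels → nirelssesh) doubles the final consonant and adds -esh (as does dadidh), so the same rule applies.
The other patterns: stems whose second-to-last letter is 'w' add no- … -al around the stem; stems whose second-to-last letter is 's' change the last vowel to 'i'.
So sizdutols → sizdutolssesh.

sizdutolssesh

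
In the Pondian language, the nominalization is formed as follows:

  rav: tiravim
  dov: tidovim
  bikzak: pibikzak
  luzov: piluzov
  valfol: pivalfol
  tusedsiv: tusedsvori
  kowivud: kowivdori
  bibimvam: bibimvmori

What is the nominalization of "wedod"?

rav and luzov both end in -v yet inflect differently (tiravim, piluzov), so the final letter is not what conditions the rule; the number of vowels is.
"wedod" has 2 vowels. The stems with 2 vowels (bikzak → pibikzak, luzov → piluzov, valfol → pivalfol) add the prefix pi-.
The other patterns: stems with 1 vowel add ti- … -im around the stem; stems with 3 vowels delete the last vowel and add -ori.
So wedod → piwedod.

piwedod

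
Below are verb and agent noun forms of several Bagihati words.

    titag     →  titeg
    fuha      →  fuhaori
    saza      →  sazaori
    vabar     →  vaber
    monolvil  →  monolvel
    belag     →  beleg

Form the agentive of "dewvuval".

dewvuvel

"dewvuval" ends in a consonant. The stems ending in a consonant (vabar → vaber, titag → titeg, monolvil → monolvel) change the last vowel to 'e'.
The other pattern: stems ending in a vowel add -ori.
So dewvuval → dewvuvel.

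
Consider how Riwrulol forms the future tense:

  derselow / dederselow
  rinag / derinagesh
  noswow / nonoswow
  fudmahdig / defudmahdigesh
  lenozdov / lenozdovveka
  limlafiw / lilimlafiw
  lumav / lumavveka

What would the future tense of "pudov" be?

"pudov" ends in -v. The stems ending in -v (lumav → lumavveka, lenozdov → lenozdovveka) double the final consonant and add -eka.
The other patterns: stems ending in -w repeat the first consonant+vowel as a prefix; stems ending in -g add de- … -esh around the stem.
So pudov → pudovveka.

pudovveka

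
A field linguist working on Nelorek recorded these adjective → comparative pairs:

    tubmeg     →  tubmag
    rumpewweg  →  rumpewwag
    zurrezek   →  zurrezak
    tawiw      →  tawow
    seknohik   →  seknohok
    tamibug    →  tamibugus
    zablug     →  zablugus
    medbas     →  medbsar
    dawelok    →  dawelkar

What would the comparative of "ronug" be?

ronugus

zurrezek and seknohik both end in -k yet inflect differently (zurrezak, seknohok), so the final letter is not what conditions the rule; the last vowel is.
"ronug" has last vowel 'u'. The stems whose last vowel is 'u' (tamibug → tamibugus, zablug → zablugus) add -us.
So ronug → ronugus.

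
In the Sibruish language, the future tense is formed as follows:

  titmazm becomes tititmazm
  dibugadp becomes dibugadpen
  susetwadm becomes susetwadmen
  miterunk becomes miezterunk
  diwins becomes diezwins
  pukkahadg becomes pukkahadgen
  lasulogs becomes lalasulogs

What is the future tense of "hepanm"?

"hepanm" has second-to-last letter 'n'. The stems whose second-to-last letter is 'n' (diwins → diezwins, miterunk → miezterunk) insert -ez- after the first vowel.
So hepanm → heezpanm.

heezpanm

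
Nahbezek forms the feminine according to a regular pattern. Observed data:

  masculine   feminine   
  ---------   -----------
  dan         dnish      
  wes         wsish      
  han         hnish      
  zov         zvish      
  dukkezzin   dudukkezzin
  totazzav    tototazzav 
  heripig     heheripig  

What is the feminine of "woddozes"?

wowoddozes

dan and dukkezzin both end in -n yet inflect differently (dnish, dudukkezzin), so the final letter is not what conditions the rule; the number of vowels is.
"woddozes" has 3 vowels. The stems with 3 vowels (dukkezzin → dudukkezzin, totazzav → tototazzav, heripig → heheripig) repeat the first consonant+vowel as a prefix.
The other pattern: stems with 1 vowel delete the last vowel and add -ish.
So woddozes → wowoddozes.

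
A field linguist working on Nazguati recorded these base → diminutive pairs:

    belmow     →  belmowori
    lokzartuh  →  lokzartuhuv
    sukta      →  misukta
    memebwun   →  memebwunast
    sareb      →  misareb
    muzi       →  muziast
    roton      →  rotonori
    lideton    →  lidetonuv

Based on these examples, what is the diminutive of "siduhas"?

misiduhas

lideton and memebwun both end in -n yet inflect differently (lidetonuv, memebwunast), so the final letter is not what conditions the rule; the first letter is.
"siduhas" begins with s-. The stems beginning with s- (sukta → misukta, sareb → misareb) add the prefix mi-.
The other patterns: stems beginning with l- add -uv; stems beginning with m- add -ast; stems beginning with b- or r- add -ori.
So siduhas → misiduhas.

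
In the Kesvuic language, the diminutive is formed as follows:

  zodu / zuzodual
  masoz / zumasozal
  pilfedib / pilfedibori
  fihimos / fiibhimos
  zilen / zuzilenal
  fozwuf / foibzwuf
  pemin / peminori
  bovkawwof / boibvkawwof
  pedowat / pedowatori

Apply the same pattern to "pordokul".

pordokulori

pemin and zilen both end in -n yet inflect differently (peminori, zuzilenal), so the final letter is not what conditions the rule; the first letter is.
"pordokul" begins with p-. The stems beginning with p- (pilfedib → pilfedibori, pemin → peminori, pedowat → pedowatori) add -ori.
The other patterns: stems beginning with m- or z- add zu- … -al around the stem; stems beginning with b- or f- insert -ib- after the first vowel.
So pordokul → pordokulori.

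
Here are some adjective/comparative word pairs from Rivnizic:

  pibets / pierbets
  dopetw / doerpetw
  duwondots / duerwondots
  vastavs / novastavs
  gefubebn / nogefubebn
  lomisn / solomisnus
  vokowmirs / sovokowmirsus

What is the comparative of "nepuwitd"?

neerpuwitd

pibets and vastavs both end in -s yet inflect differently (pierbets, novastavs), so the final letter is not what conditions the rule; the second-to-last letter is.
"nepuwitd" has second-to-last letter 't'. The stems whose second-to-last letter is 't' (pibets → pierbets, dopetw → doerpetw, duwondots → duerwondots) insert -er- after the first vowel.
So nepuwitd → neerpuwitd.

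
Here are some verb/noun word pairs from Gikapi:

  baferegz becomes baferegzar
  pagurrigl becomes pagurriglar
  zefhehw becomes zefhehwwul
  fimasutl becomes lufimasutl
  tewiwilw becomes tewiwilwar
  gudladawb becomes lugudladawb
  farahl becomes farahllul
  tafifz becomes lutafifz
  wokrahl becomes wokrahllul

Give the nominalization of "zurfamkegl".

zurfamkeglar

pagurrigl and farahl both end in -l yet inflect differently (pagurriglar, farahllul), so the final letter is not what conditions the rule; the second-to-last letter is.
"zurfamkegl" has second-to-last letter 'g'. The stems whose second-to-last letter is 'g' (baferegz → baferegzar, pagurrigl → pagurriglar) add -ar.
The other patterns: stems whose second-to-last letter is 'h' double the final consonant and add -ul; stems whose second-to-last letter is 'f', 't' or 'w' add the prefix lu-.
So zurfamkegl → zurfamkeglar.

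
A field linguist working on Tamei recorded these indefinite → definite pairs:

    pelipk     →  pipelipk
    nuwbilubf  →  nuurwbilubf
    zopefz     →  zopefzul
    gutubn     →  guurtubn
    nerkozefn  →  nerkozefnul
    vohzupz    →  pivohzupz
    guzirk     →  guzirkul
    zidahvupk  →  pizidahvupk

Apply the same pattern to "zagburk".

zagburkul

vohzupz and zopefz both end in -z yet inflect differently (pivohzupz, zopefzul), so the final letter is not what conditions the rule; the second-to-last letter is.
"zagburk" has second-to-last letter 'r'. The one such stem in the data (guzirk → guzirkul) adds -ul, so the same rule applies.
The other patterns: stems whose second-to-last letter is 'b' insert -ur- after the first vowel; stems whose second-to-last letter is 'p' add the prefix pi-.
So zagburk → zagburkul.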